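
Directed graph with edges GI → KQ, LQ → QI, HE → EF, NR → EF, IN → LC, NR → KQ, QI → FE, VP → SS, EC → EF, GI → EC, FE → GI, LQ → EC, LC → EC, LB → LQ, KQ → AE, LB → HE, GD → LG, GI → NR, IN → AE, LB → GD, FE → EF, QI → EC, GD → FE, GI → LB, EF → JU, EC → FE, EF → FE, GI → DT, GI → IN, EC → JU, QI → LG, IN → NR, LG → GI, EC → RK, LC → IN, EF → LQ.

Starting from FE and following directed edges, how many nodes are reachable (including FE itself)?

18

BFS from FE visits: FE, EF, GI, JU, LQ, DT, EC, IN, KQ, LB, NR, QI, RK, AE, LC, GD, HE, LG
Reachable nodes: 18 of 20 total.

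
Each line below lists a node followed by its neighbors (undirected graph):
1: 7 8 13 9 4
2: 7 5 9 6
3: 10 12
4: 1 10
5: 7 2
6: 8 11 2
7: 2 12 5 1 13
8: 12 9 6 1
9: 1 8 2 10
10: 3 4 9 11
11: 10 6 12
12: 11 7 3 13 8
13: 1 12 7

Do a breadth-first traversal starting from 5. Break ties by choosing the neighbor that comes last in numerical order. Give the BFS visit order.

Visit 5; enqueue 7, 2 → queue [7, 2]
Visit 7; enqueue 13, 12, 1 → queue [2, 13, 12, 1]
Visit 2; enqueue 9, 6 → queue [13, 12, 1, 9, 6]
Visit 13 → queue [12, 1, 9, 6]
Visit 12; enqueue 11, 8, 3 → queue [1, 9, 6, 11, 8, 3]
Visit 1; enqueue 4 → queue [9, 6, 11, 8, 3, 4]
Visit 9; enqueue 10 → queue [6, 11, 8, 3, 4, 10]
Visit 6 → queue [11, 8, 3, 4, 10]
Visit 11 → queue [8, 3, 4, 10]
Visit 8 → queue [3, 4, 10]
Visit 3 → queue [4, 10]
Visit 4 → queue [10]
Visit 10 → queue []

5 → 7 → 2 → 13 → 12 → 1 → 9 → 6 → 11 → 8 → 3 → 4 → 10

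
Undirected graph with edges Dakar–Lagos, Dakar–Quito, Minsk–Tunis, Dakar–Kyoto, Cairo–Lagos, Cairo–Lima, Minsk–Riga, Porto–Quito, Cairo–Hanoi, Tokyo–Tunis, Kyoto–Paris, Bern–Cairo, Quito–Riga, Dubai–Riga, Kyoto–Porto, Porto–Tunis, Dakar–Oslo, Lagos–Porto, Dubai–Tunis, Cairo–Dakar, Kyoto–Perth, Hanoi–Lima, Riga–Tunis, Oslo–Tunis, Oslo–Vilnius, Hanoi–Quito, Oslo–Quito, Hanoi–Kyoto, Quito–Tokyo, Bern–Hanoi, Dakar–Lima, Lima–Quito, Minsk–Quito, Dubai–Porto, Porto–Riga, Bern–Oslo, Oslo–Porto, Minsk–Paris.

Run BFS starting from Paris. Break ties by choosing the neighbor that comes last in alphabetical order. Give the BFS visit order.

Visit Paris; enqueue Minsk, Kyoto → queue [Minsk, Kyoto]
Visit Minsk; enqueue Tunis, Riga, Quito → queue [Kyoto, Tunis, Riga, Quito]
Visit Kyoto; enqueue Porto, Perth, Hanoi, Dakar → queue [Tunis, Riga, Quito, Porto, Perth, Hanoi, Dakar]
Visit Tunis; enqueue Tokyo, Oslo, Dubai → queue [Riga, Quito, Porto, Perth, Hanoi, Dakar, Tokyo, Oslo, Dubai]
Visit Riga → queue [Quito, Porto, Perth, Hanoi, Dakar, Tokyo, Oslo, Dubai]
Visit Quito; enqueue Lima → queue [Porto, Perth, Hanoi, Dakar, Tokyo, Oslo, Dubai, Lima]
Visit Porto; enqueue Lagos → queue [Perth, Hanoi, Dakar, Tokyo, Oslo, Dubai, Lima, Lagos]
Visit Perth → queue [Hanoi, Dakar, Tokyo, Oslo, Dubai, Lima, Lagos]
Visit Hanoi; enqueue Cairo, Bern → queue [Dakar, Tokyo, Oslo, Dubai, Lima, Lagos, Cairo, Bern]
Visit Dakar → queue [Tokyo, Oslo, Dubai, Lima, Lagos, Cairo, Bern]
Visit Tokyo → queue [Oslo, Dubai, Lima, Lagos, Cairo, Bern]
Visit Oslo; enqueue Vilnius → queue [Dubai, Lima, Lagos, Cairo, Bern, Vilnius]
Visit Dubai → queue [Lima, Lagos, Cairo, Bern, Vilnius]
Visit Lima → queue [Lagos, Cairo, Bern, Vilnius]
Visit Lagos → queue [Cairo, Bern, Vilnius]
Visit Cairo → queue [Bern, Vilnius]
Visit Bern → queue [Vilnius]
Visit Vilnius → queue []

Paris → Minsk → Kyoto → Tunis → Riga → Quito → Porto → Perth → Hanoi → Dakar → Tokyo → Oslo → Dubai → Lima → Lagos → Cairo → Bern → Vilnius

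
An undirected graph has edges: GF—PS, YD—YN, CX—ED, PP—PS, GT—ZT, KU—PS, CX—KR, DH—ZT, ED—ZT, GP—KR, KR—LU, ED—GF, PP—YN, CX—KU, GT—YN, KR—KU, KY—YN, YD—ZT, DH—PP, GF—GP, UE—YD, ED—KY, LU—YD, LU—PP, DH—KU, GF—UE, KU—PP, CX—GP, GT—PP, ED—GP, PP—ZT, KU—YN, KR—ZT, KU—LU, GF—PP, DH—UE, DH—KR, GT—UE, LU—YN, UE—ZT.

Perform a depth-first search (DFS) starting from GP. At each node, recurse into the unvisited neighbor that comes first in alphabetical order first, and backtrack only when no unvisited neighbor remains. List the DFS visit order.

Visit GP
GP → CX
CX → ED
ED → GF
GF → PP
PP → DH
DH → KR
KR → KU
KU → LU
LU → YD
YD → UE
UE → GT
GT → YN
YN → KY
GT → ZT
KU → PS

GP, CX, ED, GF, PP, DH, KR, KU, LU, YD, UE, GT, YN, KY, ZT, PS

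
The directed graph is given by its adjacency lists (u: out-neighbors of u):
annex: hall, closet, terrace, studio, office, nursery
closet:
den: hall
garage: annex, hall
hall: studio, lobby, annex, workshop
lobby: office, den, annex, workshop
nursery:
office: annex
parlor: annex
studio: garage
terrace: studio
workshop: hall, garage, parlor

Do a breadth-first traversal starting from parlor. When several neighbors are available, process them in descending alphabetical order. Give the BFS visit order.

parlor, annex, terrace, studio, office, nursery, hall, closet, garage, workshop, lobby, den

Visit parlor; enqueue annex → queue [annex]
Visit annex; enqueue terrace, studio, office, nursery, hall, closet → queue [terrace, studio, office, nursery, hall, closet]
Visit terrace → queue [studio, office, nursery, hall, closet]
Visit studio; enqueue garage → queue [office, nursery, hall, closet, garage]
Visit office → queue [nursery, hall, closet, garage]
Visit nursery → queue [hall, closet, garage]
Visit hall; enqueue workshop, lobby → queue [closet, garage, workshop, lobby]
Visit closet → queue [garage, workshop, lobby]
Visit garage → queue [workshop, lobby]
Visit workshop → queue [lobby]
Visit lobby; enqueue den → queue [den]
Visit den → queue []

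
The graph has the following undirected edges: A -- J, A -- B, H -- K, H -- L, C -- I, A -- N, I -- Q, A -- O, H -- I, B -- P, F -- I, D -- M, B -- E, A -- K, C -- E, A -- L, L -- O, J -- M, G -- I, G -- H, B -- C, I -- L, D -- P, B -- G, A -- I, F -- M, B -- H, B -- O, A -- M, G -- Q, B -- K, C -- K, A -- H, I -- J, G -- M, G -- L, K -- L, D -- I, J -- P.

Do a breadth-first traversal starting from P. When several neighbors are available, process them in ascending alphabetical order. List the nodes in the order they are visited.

P B D J A C E G H K O I M L N Q F

Visit P; enqueue B, D, J → queue [B, D, J]
Visit B; enqueue A, C, E, G, H, K, O → queue [D, J, A, C, E, G, H, K, O]
Visit D; enqueue I, M → queue [J, A, C, E, G, H, K, O, I, M]
Visit J → queue [A, C, E, G, H, K, O, I, M]
Visit A; enqueue L, N → queue [C, E, G, H, K, O, I, M, L, N]
Visit C → queue [E, G, H, K, O, I, M, L, N]
Visit E → queue [G, H, K, O, I, M, L, N]
Visit G; enqueue Q → queue [H, K, O, I, M, L, N, Q]
Visit H → queue [K, O, I, M, L, N, Q]
Visit K → queue [O, I, M, L, N, Q]
Visit O → queue [I, M, L, N, Q]
Visit I; enqueue F → queue [M, L, N, Q, F]
Visit M → queue [L, N, Q, F]
Visit L → queue [N, Q, F]
Visit N → queue [Q, F]
Visit Q → queue [F]
Visit F → queue []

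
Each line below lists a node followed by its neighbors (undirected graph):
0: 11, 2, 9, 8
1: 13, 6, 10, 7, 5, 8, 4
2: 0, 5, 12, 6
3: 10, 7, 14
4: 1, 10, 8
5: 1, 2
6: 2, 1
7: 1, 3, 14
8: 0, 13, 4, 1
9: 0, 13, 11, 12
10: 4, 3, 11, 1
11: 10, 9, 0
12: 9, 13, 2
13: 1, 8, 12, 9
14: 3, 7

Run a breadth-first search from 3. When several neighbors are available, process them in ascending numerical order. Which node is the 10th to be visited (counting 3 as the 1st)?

Visit 3; enqueue 7, 10, 14 → queue [7, 10, 14]
Visit 7; enqueue 1 → queue [10, 14, 1]
Visit 10; enqueue 4, 11 → queue [14, 1, 4, 11]
Visit 14 → queue [1, 4, 11]
Visit 1; enqueue 5, 6, 8, 13 → queue [4, 11, 5, 6, 8, 13]
Visit 4 → queue [11, 5, 6, 8, 13]
Visit 11; enqueue 0, 9 → queue [5, 6, 8, 13, 0, 9]
Visit 5; enqueue 2 → queue [6, 8, 13, 0, 9, 2]
Visit 6 → queue [8, 13, 0, 9, 2]
Visit 8 → queue [13, 0, 9, 2]
Visit 13; enqueue 12 → queue [0, 9, 2, 12]
Visit 0 → queue [9, 2, 12]
Visit 9 → queue [2, 12]
Visit 2 → queue [12]
Visit 12 → queue []

Visit order: 3, 7, 10, 14, 1, 4, 11, 5, 6, 8, 13, 0, 9, 2, 12

8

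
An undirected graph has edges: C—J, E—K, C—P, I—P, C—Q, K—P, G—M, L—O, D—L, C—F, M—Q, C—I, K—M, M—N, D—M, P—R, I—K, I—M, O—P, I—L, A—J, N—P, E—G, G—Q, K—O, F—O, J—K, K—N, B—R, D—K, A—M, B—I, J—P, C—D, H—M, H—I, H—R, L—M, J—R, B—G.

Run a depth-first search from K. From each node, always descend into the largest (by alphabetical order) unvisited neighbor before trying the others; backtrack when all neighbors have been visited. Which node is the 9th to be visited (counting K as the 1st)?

Visit K
K → P
P → R
R → J
J → C
C → Q
Q → M
M → N
M → L
L → O
O → F
L → I
I → H
I → B
B → G
G → E
L → D
M → A

Visit order: K, P, R, J, C, Q, M, N, L, O, F, I, H, B, G, E, D, A

L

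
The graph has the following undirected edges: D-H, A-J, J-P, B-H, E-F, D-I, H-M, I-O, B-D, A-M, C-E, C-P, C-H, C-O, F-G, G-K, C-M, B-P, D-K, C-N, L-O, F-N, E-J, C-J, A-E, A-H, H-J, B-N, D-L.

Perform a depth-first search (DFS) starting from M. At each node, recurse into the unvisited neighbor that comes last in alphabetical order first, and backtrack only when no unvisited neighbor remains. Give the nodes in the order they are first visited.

M H J P C O L D K G F N B E A I

Visit M
M → H
H → J
J → P
P → C
C → O
O → L
L → D
D → K
K → G
G → F
F → N
N → B
F → E
E → A
D → I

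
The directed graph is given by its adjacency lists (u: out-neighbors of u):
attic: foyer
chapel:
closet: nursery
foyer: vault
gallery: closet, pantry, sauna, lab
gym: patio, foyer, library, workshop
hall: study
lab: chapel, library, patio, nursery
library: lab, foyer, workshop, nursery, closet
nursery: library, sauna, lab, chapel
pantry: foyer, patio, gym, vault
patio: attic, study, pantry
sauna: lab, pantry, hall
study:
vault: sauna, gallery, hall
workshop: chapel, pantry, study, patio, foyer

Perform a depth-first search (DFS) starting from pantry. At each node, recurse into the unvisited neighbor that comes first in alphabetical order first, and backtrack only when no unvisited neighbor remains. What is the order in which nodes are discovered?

Visit pantry
pantry → foyer
foyer → vault
vault → gallery
gallery → closet
closet → nursery
nursery → chapel
nursery → lab
lab → library
library → workshop
workshop → patio
patio → attic
patio → study
nursery → sauna
sauna → hall
pantry → gym

pantry -> foyer -> vault -> gallery -> closet -> nursery -> chapel -> lab -> library -> workshop -> patio -> attic -> study -> sauna -> hall -> gym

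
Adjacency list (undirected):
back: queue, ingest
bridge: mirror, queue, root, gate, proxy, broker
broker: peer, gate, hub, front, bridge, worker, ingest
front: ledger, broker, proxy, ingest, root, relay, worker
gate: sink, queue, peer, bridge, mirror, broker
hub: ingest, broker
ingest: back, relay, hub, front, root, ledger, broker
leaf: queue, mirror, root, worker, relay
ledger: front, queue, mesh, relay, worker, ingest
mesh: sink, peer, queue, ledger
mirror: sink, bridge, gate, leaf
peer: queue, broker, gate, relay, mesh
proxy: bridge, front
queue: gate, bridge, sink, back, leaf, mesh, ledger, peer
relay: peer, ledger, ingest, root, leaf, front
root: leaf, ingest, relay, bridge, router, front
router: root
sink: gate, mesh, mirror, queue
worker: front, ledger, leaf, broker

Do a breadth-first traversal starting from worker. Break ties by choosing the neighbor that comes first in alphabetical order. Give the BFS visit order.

worker → broker → front → leaf → ledger → bridge → gate → hub → ingest → peer → proxy → relay → root → mirror → queue → mesh → sink → back → router

Visit worker; enqueue broker, front, leaf, ledger → queue [broker, front, leaf, ledger]
Visit broker; enqueue bridge, gate, hub, ingest, peer → queue [front, leaf, ledger, bridge, gate, hub, ingest, peer]
Visit front; enqueue proxy, relay, root → queue [leaf, ledger, bridge, gate, hub, ingest, peer, proxy, relay, root]
Visit leaf; enqueue mirror, queue → queue [ledger, bridge, gate, hub, ingest, peer, proxy, relay, root, mirror, queue]
Visit ledger; enqueue mesh → queue [bridge, gate, hub, ingest, peer, proxy, relay, root, mirror, queue, mesh]
Visit bridge → queue [gate, hub, ingest, peer, proxy, relay, root, mirror, queue, mesh]
Visit gate; enqueue sink → queue [hub, ingest, peer, proxy, relay, root, mirror, queue, mesh, sink]
Visit hub → queue [ingest, peer, proxy, relay, root, mirror, queue, mesh, sink]
Visit ingest; enqueue back → queue [peer, proxy, relay, root, mirror, queue, mesh, sink, back]
Visit peer → queue [proxy, relay, root, mirror, queue, mesh, sink, back]
Visit proxy → queue [relay, root, mirror, queue, mesh, sink, back]
Visit relay → queue [root, mirror, queue, mesh, sink, back]
Visit root; enqueue router → queue [mirror, queue, mesh, sink, back, router]
Visit mirror → queue [queue, mesh, sink, back, router]
Visit queue → queue [mesh, sink, back, router]
Visit mesh → queue [sink, back, router]
Visit sink → queue [back, router]
Visit back → queue [router]
Visit router → queue []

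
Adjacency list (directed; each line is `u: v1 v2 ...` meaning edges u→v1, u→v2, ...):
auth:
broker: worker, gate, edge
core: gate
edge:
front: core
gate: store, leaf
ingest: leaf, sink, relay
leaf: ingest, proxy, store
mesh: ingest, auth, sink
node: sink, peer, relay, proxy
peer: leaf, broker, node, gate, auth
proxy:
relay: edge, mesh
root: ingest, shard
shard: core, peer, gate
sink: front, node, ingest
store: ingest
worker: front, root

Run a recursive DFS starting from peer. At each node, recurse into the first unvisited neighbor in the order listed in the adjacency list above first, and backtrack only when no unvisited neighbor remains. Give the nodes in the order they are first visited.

peer -> leaf -> ingest -> sink -> front -> core -> gate -> store -> node -> relay -> edge -> mesh -> auth -> proxy -> broker -> worker -> root -> shard

Visit peer
peer → leaf
leaf → ingest
ingest → sink
sink → front
front → core
core → gate
gate → store
sink → node
node → relay
relay → edge
relay → mesh
mesh → auth
node → proxy
peer → broker
broker → worker
worker → root
root → shard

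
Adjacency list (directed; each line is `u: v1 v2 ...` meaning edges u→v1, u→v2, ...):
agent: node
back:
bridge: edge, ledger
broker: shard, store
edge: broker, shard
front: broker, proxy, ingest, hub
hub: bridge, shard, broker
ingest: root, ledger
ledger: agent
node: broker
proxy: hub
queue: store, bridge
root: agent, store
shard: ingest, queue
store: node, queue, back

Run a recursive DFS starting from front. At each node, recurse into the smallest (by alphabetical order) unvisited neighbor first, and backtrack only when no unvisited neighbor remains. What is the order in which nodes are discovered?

Visit front
front → broker
broker → shard
shard → ingest
ingest → ledger
ledger → agent
agent → node
ingest → root
root → store
store → back
store → queue
queue → bridge
bridge → edge
front → hub
front → proxy

front broker shard ingest ledger agent node root store back queue bridge edge hub proxy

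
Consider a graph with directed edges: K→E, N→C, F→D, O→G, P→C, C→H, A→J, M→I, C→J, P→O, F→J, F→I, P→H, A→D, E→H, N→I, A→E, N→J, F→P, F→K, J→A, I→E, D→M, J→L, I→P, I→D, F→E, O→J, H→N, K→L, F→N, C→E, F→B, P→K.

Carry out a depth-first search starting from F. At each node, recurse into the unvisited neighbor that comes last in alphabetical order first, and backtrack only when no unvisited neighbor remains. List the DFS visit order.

F, P, O, J, L, A, E, H, N, I, D, M, C, G, K, B

Visit F
F → P
P → O
O → J
J → L
J → A
A → E
E → H
H → N
N → I
I → D
D → M
N → C
O → G
P → K
F → B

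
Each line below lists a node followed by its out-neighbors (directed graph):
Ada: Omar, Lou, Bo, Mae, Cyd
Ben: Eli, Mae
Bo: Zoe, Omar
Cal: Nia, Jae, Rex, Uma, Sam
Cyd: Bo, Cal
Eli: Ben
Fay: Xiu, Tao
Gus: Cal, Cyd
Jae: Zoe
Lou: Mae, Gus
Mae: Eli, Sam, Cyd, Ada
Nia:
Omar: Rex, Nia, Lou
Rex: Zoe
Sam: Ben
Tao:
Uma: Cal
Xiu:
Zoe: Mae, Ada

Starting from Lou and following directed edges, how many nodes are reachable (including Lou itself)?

16

BFS from Lou visits: Lou, Gus, Mae, Cal, Cyd, Ada, Eli, Sam, Jae, Nia, Rex, Uma, Bo, Omar, Ben, Zoe
Reachable nodes: 16 of 19 total.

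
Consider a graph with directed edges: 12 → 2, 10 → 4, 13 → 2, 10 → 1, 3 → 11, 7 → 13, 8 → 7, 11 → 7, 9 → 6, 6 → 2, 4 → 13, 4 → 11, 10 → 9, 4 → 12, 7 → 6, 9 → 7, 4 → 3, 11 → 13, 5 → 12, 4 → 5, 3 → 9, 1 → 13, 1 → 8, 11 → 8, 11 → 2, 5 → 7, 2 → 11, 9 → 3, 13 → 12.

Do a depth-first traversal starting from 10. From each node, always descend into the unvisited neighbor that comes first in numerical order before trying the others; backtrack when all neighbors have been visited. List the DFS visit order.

Visit 10
10 → 1
1 → 8
8 → 7
7 → 6
6 → 2
2 → 11
11 → 13
13 → 12
10 → 4
4 → 3
3 → 9
4 → 5

10, 1, 8, 7, 6, 2, 11, 13, 12, 4, 3, 9, 5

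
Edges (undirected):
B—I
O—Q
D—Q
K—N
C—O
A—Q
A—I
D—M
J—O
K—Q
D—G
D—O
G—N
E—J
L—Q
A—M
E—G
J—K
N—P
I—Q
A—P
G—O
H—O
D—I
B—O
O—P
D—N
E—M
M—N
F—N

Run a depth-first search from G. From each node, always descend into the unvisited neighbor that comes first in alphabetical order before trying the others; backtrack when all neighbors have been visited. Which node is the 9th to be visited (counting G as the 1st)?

Visit G
G → D
D → I
I → A
A → M
M → E
E → J
J → K
K → N
N → F
N → P
P → O
O → B
O → C
O → H
O → Q
Q → L

Visit order: G, D, I, A, M, E, J, K, N, F, P, O, B, C, H, Q, L

N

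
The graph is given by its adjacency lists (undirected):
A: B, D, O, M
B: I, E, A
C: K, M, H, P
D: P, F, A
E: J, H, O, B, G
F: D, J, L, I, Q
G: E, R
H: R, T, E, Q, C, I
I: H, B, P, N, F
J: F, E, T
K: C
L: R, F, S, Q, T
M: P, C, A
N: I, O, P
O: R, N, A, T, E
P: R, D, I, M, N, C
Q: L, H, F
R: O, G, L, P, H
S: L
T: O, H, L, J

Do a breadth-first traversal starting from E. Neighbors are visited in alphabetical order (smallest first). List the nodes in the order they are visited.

E → B → G → H → J → O → A → I → R → C → Q → T → F → N → D → M → P → L → K → S

Visit E; enqueue B, G, H, J, O → queue [B, G, H, J, O]
Visit B; enqueue A, I → queue [G, H, J, O, A, I]
Visit G; enqueue R → queue [H, J, O, A, I, R]
Visit H; enqueue C, Q, T → queue [J, O, A, I, R, C, Q, T]
Visit J; enqueue F → queue [O, A, I, R, C, Q, T, F]
Visit O; enqueue N → queue [A, I, R, C, Q, T, F, N]
Visit A; enqueue D, M → queue [I, R, C, Q, T, F, N, D, M]
Visit I; enqueue P → queue [R, C, Q, T, F, N, D, M, P]
Visit R; enqueue L → queue [C, Q, T, F, N, D, M, P, L]
Visit C; enqueue K → queue [Q, T, F, N, D, M, P, L, K]
Visit Q → queue [T, F, N, D, M, P, L, K]
Visit T → queue [F, N, D, M, P, L, K]
Visit F → queue [N, D, M, P, L, K]
Visit N → queue [D, M, P, L, K]
Visit D → queue [M, P, L, K]
Visit M → queue [P, L, K]
Visit P → queue [L, K]
Visit L; enqueue S → queue [K, S]
Visit K → queue [S]
Visit S → queue []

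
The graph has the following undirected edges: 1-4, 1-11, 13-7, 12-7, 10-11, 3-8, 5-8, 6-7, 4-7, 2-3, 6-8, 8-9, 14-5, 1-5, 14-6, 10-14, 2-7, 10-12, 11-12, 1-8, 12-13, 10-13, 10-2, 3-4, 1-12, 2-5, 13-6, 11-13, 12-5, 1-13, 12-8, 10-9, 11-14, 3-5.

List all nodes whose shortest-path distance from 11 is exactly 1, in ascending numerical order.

1, 10, 12, 13, 14

Level 0: 11
Level 1: 1, 10, 12, 13, 14
Level 2: 2, 4, 5, 6, 7, 8, 9
Level 3: 3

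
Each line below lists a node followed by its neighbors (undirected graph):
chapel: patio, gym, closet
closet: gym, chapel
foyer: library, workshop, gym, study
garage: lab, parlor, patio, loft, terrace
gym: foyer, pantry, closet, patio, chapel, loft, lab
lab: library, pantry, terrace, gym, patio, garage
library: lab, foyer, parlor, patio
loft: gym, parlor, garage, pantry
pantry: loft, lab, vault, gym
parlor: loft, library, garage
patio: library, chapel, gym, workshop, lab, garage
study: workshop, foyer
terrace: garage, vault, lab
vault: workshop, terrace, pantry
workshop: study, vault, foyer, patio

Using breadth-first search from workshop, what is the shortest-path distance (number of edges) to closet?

Level 0: workshop
Level 1: foyer, patio, study, vault
Level 2: chapel, garage, gym, lab, library, pantry, terrace
Level 3: closet, loft, parlor
closet first appears at level 3.

3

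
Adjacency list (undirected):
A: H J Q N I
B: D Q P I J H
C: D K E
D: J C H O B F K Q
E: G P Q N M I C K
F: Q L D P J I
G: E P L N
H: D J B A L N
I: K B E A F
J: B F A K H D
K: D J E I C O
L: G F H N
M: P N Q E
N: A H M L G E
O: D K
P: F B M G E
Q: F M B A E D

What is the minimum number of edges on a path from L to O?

Level 0: L
Level 1: F, G, H, N
Level 2: A, B, D, E, I, J, M, P, Q
Level 3: C, K, O
O first appears at level 3.

3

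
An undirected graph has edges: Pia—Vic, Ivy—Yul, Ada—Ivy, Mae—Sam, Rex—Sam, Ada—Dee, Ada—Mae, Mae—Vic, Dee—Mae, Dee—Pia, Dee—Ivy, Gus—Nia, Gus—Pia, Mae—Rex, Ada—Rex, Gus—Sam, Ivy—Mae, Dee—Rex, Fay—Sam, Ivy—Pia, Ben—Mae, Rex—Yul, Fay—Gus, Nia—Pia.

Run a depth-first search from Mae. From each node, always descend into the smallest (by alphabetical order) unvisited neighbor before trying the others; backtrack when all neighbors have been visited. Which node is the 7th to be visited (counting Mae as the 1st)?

Fay

Visit Mae
Mae → Ada
Ada → Dee
Dee → Ivy
Ivy → Pia
Pia → Gus
Gus → Fay
Fay → Sam
Sam → Rex
Rex → Yul
Gus → Nia
Pia → Vic
Mae → Ben

Visit order: Mae, Ada, Dee, Ivy, Pia, Gus, Fay, Sam, Rex, Yul, Nia, Vic, Ben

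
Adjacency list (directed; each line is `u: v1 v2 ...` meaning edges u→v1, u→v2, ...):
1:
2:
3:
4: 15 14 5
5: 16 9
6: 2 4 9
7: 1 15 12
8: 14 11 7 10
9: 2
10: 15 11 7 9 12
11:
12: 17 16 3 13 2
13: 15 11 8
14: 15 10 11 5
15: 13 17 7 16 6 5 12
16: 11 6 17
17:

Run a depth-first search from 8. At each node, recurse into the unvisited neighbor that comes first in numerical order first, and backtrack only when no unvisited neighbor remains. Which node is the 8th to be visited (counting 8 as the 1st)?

Visit 8
8 → 7
7 → 1
7 → 12
12 → 2
12 → 3
12 → 13
13 → 11
13 → 15
15 → 5
5 → 9
5 → 16
16 → 6
6 → 4
4 → 14
14 → 10
16 → 17

Visit order: 8, 7, 1, 12, 2, 3, 13, 11, 15, 5, 9, 16, 6, 4, 14, 10, 17

11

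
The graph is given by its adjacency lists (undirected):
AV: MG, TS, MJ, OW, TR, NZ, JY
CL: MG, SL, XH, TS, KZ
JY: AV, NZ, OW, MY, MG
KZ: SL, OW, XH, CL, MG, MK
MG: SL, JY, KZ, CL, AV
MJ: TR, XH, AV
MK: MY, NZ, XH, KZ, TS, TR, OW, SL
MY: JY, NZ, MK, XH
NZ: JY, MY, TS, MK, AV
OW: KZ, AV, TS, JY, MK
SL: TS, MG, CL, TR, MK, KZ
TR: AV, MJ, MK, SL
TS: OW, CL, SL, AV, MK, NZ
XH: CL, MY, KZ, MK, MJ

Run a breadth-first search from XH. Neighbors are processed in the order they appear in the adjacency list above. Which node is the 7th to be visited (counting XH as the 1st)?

MG

Visit XH; enqueue CL, MY, KZ, MK, MJ → queue [CL, MY, KZ, MK, MJ]
Visit CL; enqueue MG, SL, TS → queue [MY, KZ, MK, MJ, MG, SL, TS]
Visit MY; enqueue JY, NZ → queue [KZ, MK, MJ, MG, SL, TS, JY, NZ]
Visit KZ; enqueue OW → queue [MK, MJ, MG, SL, TS, JY, NZ, OW]
Visit MK; enqueue TR → queue [MJ, MG, SL, TS, JY, NZ, OW, TR]
Visit MJ; enqueue AV → queue [MG, SL, TS, JY, NZ, OW, TR, AV]
Visit MG → queue [SL, TS, JY, NZ, OW, TR, AV]
Visit SL → queue [TS, JY, NZ, OW, TR, AV]
Visit TS → queue [JY, NZ, OW, TR, AV]
Visit JY → queue [NZ, OW, TR, AV]
Visit NZ → queue [OW, TR, AV]
Visit OW → queue [TR, AV]
Visit TR → queue [AV]
Visit AV → queue []

Visit order: XH, CL, MY, KZ, MK, MJ, MG, SL, TS, JY, NZ, OW, TR, AV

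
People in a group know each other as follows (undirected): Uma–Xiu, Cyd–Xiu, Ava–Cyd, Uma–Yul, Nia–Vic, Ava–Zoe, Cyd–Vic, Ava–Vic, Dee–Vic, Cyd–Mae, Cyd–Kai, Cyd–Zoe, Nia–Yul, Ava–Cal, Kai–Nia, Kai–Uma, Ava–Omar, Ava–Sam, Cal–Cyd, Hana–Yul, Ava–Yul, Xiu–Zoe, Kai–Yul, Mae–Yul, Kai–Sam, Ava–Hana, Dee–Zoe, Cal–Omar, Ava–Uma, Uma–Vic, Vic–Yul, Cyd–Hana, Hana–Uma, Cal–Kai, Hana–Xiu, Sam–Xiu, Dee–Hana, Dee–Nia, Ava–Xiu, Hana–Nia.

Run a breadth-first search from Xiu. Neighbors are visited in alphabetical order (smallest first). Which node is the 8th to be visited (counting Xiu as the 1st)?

Cal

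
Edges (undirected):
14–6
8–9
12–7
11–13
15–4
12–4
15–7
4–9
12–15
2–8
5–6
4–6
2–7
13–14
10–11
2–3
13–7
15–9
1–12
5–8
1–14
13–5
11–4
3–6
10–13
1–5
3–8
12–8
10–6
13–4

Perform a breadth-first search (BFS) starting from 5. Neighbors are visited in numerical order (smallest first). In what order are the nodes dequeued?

5, 1, 6, 8, 13, 12, 14, 3, 4, 10, 2, 9, 7, 11, 15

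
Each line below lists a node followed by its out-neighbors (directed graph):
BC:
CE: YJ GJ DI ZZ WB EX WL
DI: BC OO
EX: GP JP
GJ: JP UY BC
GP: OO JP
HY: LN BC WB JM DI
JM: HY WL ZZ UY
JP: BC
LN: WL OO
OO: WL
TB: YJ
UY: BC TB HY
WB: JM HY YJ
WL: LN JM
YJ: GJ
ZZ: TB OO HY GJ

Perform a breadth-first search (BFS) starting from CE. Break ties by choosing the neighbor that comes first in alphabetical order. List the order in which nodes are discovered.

CE, DI, EX, GJ, WB, WL, YJ, ZZ, BC, OO, GP, JP, UY, HY, JM, LN, TB

Visit CE; enqueue DI, EX, GJ, WB, WL, YJ, ZZ → queue [DI, EX, GJ, WB, WL, YJ, ZZ]
Visit DI; enqueue BC, OO → queue [EX, GJ, WB, WL, YJ, ZZ, BC, OO]
Visit EX; enqueue GP, JP → queue [GJ, WB, WL, YJ, ZZ, BC, OO, GP, JP]
Visit GJ; enqueue UY → queue [WB, WL, YJ, ZZ, BC, OO, GP, JP, UY]
Visit WB; enqueue HY, JM → queue [WL, YJ, ZZ, BC, OO, GP, JP, UY, HY, JM]
Visit WL; enqueue LN → queue [YJ, ZZ, BC, OO, GP, JP, UY, HY, JM, LN]
Visit YJ → queue [ZZ, BC, OO, GP, JP, UY, HY, JM, LN]
Visit ZZ; enqueue TB → queue [BC, OO, GP, JP, UY, HY, JM, LN, TB]
Visit BC → queue [OO, GP, JP, UY, HY, JM, LN, TB]
Visit OO → queue [GP, JP, UY, HY, JM, LN, TB]
Visit GP → queue [JP, UY, HY, JM, LN, TB]
Visit JP → queue [UY, HY, JM, LN, TB]
Visit UY → queue [HY, JM, LN, TB]
Visit HY → queue [JM, LN, TB]
Visit JM → queue [LN, TB]
Visit LN → queue [TB]
Visit TB → queue []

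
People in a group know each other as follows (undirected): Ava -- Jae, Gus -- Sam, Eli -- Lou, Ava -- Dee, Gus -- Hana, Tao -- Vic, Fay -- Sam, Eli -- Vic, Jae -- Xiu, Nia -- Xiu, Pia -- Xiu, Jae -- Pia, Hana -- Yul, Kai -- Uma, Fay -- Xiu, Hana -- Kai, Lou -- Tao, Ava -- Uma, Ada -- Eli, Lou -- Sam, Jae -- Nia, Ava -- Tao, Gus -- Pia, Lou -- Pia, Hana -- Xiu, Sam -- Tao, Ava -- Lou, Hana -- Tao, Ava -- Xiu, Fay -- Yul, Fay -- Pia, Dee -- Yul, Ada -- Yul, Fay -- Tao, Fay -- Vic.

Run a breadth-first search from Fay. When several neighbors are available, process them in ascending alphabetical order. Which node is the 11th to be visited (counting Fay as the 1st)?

Ava

Visit Fay; enqueue Pia, Sam, Tao, Vic, Xiu, Yul → queue [Pia, Sam, Tao, Vic, Xiu, Yul]
Visit Pia; enqueue Gus, Jae, Lou → queue [Sam, Tao, Vic, Xiu, Yul, Gus, Jae, Lou]
Visit Sam → queue [Tao, Vic, Xiu, Yul, Gus, Jae, Lou]
Visit Tao; enqueue Ava, Hana → queue [Vic, Xiu, Yul, Gus, Jae, Lou, Ava, Hana]
Visit Vic; enqueue Eli → queue [Xiu, Yul, Gus, Jae, Lou, Ava, Hana, Eli]
Visit Xiu; enqueue Nia → queue [Yul, Gus, Jae, Lou, Ava, Hana, Eli, Nia]
Visit Yul; enqueue Ada, Dee → queue [Gus, Jae, Lou, Ava, Hana, Eli, Nia, Ada, Dee]
Visit Gus → queue [Jae, Lou, Ava, Hana, Eli, Nia, Ada, Dee]
Visit Jae → queue [Lou, Ava, Hana, Eli, Nia, Ada, Dee]
Visit Lou → queue [Ava, Hana, Eli, Nia, Ada, Dee]
Visit Ava; enqueue Uma → queue [Hana, Eli, Nia, Ada, Dee, Uma]
Visit Hana; enqueue Kai → queue [Eli, Nia, Ada, Dee, Uma, Kai]
Visit Eli → queue [Nia, Ada, Dee, Uma, Kai]
Visit Nia → queue [Ada, Dee, Uma, Kai]
Visit Ada → queue [Dee, Uma, Kai]
Visit Dee → queue [Uma, Kai]
Visit Uma → queue [Kai]
Visit Kai → queue []

Visit order: Fay, Pia, Sam, Tao, Vic, Xiu, Yul, Gus, Jae, Lou, Ava, Hana, Eli, Nia, Ada, Dee, Uma, Kai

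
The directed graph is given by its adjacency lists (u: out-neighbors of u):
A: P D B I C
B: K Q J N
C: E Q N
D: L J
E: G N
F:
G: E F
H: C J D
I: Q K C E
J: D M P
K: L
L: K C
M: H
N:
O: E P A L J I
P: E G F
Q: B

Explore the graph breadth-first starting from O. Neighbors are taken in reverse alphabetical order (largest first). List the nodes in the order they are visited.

O -> P -> L -> J -> I -> E -> A -> G -> F -> K -> C -> M -> D -> Q -> N -> B -> H

Visit O; enqueue P, L, J, I, E, A → queue [P, L, J, I, E, A]
Visit P; enqueue G, F → queue [L, J, I, E, A, G, F]
Visit L; enqueue K, C → queue [J, I, E, A, G, F, K, C]
Visit J; enqueue M, D → queue [I, E, A, G, F, K, C, M, D]
Visit I; enqueue Q → queue [E, A, G, F, K, C, M, D, Q]
Visit E; enqueue N → queue [A, G, F, K, C, M, D, Q, N]
Visit A; enqueue B → queue [G, F, K, C, M, D, Q, N, B]
Visit G → queue [F, K, C, M, D, Q, N, B]
Visit F → queue [K, C, M, D, Q, N, B]
Visit K → queue [C, M, D, Q, N, B]
Visit C → queue [M, D, Q, N, B]
Visit M; enqueue H → queue [D, Q, N, B, H]
Visit D → queue [Q, N, B, H]
Visit Q → queue [N, B, H]
Visit N → queue [B, H]
Visit B → queue [H]
Visit H → queue []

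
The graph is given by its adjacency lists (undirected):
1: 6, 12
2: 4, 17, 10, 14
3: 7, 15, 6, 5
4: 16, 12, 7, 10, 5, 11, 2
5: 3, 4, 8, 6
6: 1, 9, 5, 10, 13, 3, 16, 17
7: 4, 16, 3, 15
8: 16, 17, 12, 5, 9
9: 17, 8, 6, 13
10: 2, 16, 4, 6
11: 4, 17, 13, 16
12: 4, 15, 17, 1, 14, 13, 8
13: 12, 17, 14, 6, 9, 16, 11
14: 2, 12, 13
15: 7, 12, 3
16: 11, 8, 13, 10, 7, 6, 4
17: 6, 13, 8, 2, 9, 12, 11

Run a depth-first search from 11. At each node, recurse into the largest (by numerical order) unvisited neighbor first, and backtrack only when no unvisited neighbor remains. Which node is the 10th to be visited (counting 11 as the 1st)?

15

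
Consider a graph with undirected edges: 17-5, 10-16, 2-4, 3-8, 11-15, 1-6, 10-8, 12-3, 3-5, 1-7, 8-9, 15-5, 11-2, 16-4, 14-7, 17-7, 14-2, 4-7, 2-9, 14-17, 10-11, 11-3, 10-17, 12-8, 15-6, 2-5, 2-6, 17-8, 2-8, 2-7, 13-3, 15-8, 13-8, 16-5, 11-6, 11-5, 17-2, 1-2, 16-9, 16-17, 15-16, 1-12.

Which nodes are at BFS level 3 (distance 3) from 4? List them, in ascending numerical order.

Level 0: 4
Level 1: 2, 7, 16
Level 2: 1, 5, 6, 8, 9, 10, 11, 14, 15, 17
Level 3: 3, 12, 13

3, 12, 13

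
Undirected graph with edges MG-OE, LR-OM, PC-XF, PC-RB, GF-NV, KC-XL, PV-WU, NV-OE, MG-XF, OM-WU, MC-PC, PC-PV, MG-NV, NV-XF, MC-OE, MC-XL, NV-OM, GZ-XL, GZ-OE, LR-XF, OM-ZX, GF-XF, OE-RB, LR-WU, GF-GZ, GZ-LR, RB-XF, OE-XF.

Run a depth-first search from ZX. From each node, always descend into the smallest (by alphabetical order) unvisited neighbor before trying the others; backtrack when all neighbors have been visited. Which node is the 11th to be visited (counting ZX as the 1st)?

PV

Visit ZX
ZX → OM
OM → LR
LR → GZ
GZ → GF
GF → NV
NV → MG
MG → OE
OE → MC
MC → PC
PC → PV
PV → WU
PC → RB
RB → XF
MC → XL
XL → KC

Visit order: ZX, OM, LR, GZ, GF, NV, MG, OE, MC, PC, PV, WU, RB, XF, XL, KC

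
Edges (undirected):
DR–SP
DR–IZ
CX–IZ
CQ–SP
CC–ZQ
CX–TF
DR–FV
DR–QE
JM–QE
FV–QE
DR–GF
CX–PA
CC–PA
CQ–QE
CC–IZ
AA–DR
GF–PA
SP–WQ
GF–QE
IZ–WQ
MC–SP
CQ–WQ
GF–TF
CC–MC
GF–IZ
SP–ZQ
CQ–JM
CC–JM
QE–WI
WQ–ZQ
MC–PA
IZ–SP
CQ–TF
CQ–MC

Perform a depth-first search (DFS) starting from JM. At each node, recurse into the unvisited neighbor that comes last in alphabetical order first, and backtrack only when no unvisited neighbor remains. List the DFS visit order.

JM, QE, WI, GF, TF, CX, PA, MC, SP, ZQ, WQ, IZ, DR, FV, AA, CC, CQ

Visit JM
JM → QE
QE → WI
QE → GF
GF → TF
TF → CX
CX → PA
PA → MC
MC → SP
SP → ZQ
ZQ → WQ
WQ → IZ
IZ → DR
DR → FV
DR → AA
IZ → CC
WQ → CQ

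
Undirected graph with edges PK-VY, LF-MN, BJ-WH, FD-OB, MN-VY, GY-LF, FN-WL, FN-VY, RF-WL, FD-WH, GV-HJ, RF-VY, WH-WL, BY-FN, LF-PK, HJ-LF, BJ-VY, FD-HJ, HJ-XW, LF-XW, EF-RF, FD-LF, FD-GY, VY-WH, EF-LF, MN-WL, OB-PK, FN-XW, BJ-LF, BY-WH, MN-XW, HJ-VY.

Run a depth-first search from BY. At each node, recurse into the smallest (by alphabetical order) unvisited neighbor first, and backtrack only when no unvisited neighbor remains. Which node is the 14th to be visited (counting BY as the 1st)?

OB

Visit BY
BY → FN
FN → VY
VY → BJ
BJ → LF
LF → EF
EF → RF
RF → WL
WL → MN
MN → XW
XW → HJ
HJ → FD
FD → GY
FD → OB
OB → PK
FD → WH
HJ → GV

Visit order: BY, FN, VY, BJ, LF, EF, RF, WL, MN, XW, HJ, FD, GY, OB, PK, WH, GV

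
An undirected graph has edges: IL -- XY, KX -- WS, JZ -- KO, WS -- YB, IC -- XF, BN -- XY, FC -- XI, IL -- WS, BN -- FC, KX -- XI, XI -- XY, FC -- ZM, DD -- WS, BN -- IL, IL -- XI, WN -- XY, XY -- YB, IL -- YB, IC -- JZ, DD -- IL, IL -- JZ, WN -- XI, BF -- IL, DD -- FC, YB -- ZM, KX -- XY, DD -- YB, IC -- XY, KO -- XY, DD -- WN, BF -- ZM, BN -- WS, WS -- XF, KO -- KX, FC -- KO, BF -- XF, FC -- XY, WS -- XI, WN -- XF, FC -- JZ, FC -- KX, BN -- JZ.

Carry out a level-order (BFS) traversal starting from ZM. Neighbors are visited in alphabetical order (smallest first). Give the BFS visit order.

ZM, BF, FC, YB, IL, XF, BN, DD, JZ, KO, KX, XI, XY, WS, IC, WN

Visit ZM; enqueue BF, FC, YB → queue [BF, FC, YB]
Visit BF; enqueue IL, XF → queue [FC, YB, IL, XF]
Visit FC; enqueue BN, DD, JZ, KO, KX, XI, XY → queue [YB, IL, XF, BN, DD, JZ, KO, KX, XI, XY]
Visit YB; enqueue WS → queue [IL, XF, BN, DD, JZ, KO, KX, XI, XY, WS]
Visit IL → queue [XF, BN, DD, JZ, KO, KX, XI, XY, WS]
Visit XF; enqueue IC, WN → queue [BN, DD, JZ, KO, KX, XI, XY, WS, IC, WN]
Visit BN → queue [DD, JZ, KO, KX, XI, XY, WS, IC, WN]
Visit DD → queue [JZ, KO, KX, XI, XY, WS, IC, WN]
Visit JZ → queue [KO, KX, XI, XY, WS, IC, WN]
Visit KO → queue [KX, XI, XY, WS, IC, WN]
Visit KX → queue [XI, XY, WS, IC, WN]
Visit XI → queue [XY, WS, IC, WN]
Visit XY → queue [WS, IC, WN]
Visit WS → queue [IC, WN]
Visit IC → queue [WN]
Visit WN → queue []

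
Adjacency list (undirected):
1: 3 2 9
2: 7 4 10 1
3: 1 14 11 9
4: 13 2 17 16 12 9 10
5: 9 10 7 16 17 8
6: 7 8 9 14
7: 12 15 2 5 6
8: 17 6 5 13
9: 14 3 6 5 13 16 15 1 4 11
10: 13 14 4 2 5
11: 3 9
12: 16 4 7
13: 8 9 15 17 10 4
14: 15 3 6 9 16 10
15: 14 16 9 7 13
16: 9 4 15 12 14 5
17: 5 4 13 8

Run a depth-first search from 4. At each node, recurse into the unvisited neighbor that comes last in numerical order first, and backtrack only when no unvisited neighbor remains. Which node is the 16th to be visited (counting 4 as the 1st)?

Visit 4
4 → 17
17 → 13
13 → 15
15 → 16
16 → 14
14 → 10
10 → 5
5 → 9
9 → 11
11 → 3
3 → 1
1 → 2
2 → 7
7 → 12
7 → 6
6 → 8

Visit order: 4, 17, 13, 15, 16, 14, 10, 5, 9, 11, 3, 1, 2, 7, 12, 6, 8

6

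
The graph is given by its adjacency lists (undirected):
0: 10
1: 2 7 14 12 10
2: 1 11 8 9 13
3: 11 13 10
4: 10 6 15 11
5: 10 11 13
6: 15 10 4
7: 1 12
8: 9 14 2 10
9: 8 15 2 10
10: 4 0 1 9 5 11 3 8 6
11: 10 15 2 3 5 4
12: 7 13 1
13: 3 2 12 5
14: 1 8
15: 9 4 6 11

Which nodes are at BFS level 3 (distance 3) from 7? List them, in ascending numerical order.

Level 0: 7
Level 1: 1, 12
Level 2: 2, 10, 13, 14
Level 3: 0, 3, 4, 5, 6, 8, 9, 11
Level 4: 15

0, 3, 4, 5, 6, 8, 9, 11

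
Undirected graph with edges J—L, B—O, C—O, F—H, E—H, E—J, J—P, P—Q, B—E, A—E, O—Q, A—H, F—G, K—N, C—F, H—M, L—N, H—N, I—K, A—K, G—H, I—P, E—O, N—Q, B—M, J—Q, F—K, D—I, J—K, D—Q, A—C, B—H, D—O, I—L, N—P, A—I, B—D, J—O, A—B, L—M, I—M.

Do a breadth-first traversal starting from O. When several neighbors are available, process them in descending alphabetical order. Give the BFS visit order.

O -> Q -> J -> E -> D -> C -> B -> P -> N -> L -> K -> H -> A -> I -> F -> M -> G

Visit O; enqueue Q, J, E, D, C, B → queue [Q, J, E, D, C, B]
Visit Q; enqueue P, N → queue [J, E, D, C, B, P, N]
Visit J; enqueue L, K → queue [E, D, C, B, P, N, L, K]
Visit E; enqueue H, A → queue [D, C, B, P, N, L, K, H, A]
Visit D; enqueue I → queue [C, B, P, N, L, K, H, A, I]
Visit C; enqueue F → queue [B, P, N, L, K, H, A, I, F]
Visit B; enqueue M → queue [P, N, L, K, H, A, I, F, M]
Visit P → queue [N, L, K, H, A, I, F, M]
Visit N → queue [L, K, H, A, I, F, M]
Visit L → queue [K, H, A, I, F, M]
Visit K → queue [H, A, I, F, M]
Visit H; enqueue G → queue [A, I, F, M, G]
Visit A → queue [I, F, M, G]
Visit I → queue [F, M, G]
Visit F → queue [M, G]
Visit M → queue [G]
Visit G → queue []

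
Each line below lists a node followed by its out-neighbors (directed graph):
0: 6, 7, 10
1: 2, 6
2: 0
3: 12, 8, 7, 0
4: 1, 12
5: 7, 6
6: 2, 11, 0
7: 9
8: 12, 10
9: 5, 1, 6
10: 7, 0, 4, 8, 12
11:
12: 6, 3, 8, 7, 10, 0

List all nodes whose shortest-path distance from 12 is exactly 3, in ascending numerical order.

1, 5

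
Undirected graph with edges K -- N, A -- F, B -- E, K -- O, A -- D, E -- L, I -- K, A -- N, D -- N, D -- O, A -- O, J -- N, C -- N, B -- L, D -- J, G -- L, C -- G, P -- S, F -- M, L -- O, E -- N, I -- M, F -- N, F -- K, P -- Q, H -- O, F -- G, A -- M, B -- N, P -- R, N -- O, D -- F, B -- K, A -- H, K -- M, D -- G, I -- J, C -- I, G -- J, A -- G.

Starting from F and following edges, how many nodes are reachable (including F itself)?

15

BFS from F visits: F, A, D, G, K, M, N, H, O, J, C, L, B, I, E
Reachable nodes: 15 of 19 total.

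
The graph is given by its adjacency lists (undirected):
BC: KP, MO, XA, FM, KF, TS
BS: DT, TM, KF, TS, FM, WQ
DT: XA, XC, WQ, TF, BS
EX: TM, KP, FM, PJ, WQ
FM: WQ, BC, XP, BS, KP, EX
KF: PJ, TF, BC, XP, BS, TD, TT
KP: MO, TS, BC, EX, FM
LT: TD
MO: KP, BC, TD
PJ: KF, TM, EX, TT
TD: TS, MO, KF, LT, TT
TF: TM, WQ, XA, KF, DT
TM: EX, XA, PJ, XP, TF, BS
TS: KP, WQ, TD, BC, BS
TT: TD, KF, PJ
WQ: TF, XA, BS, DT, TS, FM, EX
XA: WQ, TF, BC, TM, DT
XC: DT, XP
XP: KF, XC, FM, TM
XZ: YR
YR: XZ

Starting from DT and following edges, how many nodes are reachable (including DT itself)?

19

BFS from DT visits: DT, XC, XA, WQ, TF, BS, XP, TM, BC, TS, FM, EX, KF, PJ, MO, KP, TD, TT, LT
Reachable nodes: 19 of 21 total.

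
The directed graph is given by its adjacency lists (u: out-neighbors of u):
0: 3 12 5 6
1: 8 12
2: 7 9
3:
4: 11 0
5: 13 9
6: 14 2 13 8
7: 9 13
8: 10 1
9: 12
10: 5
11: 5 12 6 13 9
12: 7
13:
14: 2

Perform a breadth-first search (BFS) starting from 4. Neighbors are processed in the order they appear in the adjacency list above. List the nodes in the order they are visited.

Visit 4; enqueue 11, 0 → queue [11, 0]
Visit 11; enqueue 5, 12, 6, 13, 9 → queue [0, 5, 12, 6, 13, 9]
Visit 0; enqueue 3 → queue [5, 12, 6, 13, 9, 3]
Visit 5 → queue [12, 6, 13, 9, 3]
Visit 12; enqueue 7 → queue [6, 13, 9, 3, 7]
Visit 6; enqueue 14, 2, 8 → queue [13, 9, 3, 7, 14, 2, 8]
Visit 13 → queue [9, 3, 7, 14, 2, 8]
Visit 9 → queue [3, 7, 14, 2, 8]
Visit 3 → queue [7, 14, 2, 8]
Visit 7 → queue [14, 2, 8]
Visit 14 → queue [2, 8]
Visit 2 → queue [8]
Visit 8; enqueue 10, 1 → queue [10, 1]
Visit 10 → queue [1]
Visit 1 → queue []

4 → 11 → 0 → 5 → 12 → 6 → 13 → 9 → 3 → 7 → 14 → 2 → 8 → 10 → 1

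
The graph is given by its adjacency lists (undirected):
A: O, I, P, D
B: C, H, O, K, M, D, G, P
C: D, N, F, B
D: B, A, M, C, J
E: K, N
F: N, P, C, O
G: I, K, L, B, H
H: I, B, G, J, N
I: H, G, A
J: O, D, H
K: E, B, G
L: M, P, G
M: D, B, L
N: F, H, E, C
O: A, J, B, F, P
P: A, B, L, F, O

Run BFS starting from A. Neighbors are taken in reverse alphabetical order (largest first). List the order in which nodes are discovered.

A, P, O, I, D, L, F, B, J, H, G, M, C, N, K, E

Visit A; enqueue P, O, I, D → queue [P, O, I, D]
Visit P; enqueue L, F, B → queue [O, I, D, L, F, B]
Visit O; enqueue J → queue [I, D, L, F, B, J]
Visit I; enqueue H, G → queue [D, L, F, B, J, H, G]
Visit D; enqueue M, C → queue [L, F, B, J, H, G, M, C]
Visit L → queue [F, B, J, H, G, M, C]
Visit F; enqueue N → queue [B, J, H, G, M, C, N]
Visit B; enqueue K → queue [J, H, G, M, C, N, K]
Visit J → queue [H, G, M, C, N, K]
Visit H → queue [G, M, C, N, K]
Visit G → queue [M, C, N, K]
Visit M → queue [C, N, K]
Visit C → queue [N, K]
Visit N; enqueue E → queue [K, E]
Visit K → queue [E]
Visit E → queue []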